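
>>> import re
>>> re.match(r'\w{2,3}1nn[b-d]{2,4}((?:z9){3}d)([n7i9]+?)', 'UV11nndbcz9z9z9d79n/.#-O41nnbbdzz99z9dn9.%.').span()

(0, 17)

`re.match` only tries the pattern at the start of the string.
The match spans [0:17] → 'UV11nndbcz9z9z9d7'.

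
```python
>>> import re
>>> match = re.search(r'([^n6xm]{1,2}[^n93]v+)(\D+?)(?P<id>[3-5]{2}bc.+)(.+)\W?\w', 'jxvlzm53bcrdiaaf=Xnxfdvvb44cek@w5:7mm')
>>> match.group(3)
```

Pattern: 1 to 2 of any character except [n6xm], then any character except [n93], then one or more of a literal 'v' (captured); then one or more of a non-digit (lazy) (captured); then exactly 2 of a character in [3-5], then the literal 'bc', then one or more of any character (captured as 'id'); then one or more of any character (captured); then optionally a non-word character, then a word character.
`re.search` scans for the first position where the pattern succeeds.
The match spans [0:37] → 'jxvlzm53bcrdiaaf=Xnxfdvvb44cek@w5:7mm'.
Captured: group 1 = 'jxv', group 2 = 'lzm', group 3 = '53bcrdiaaf=Xnxfdvvb44cek@w5:7', group 4 = 'm'.

'53bcrdiaaf=Xnxfdvvb44cek@w5:7'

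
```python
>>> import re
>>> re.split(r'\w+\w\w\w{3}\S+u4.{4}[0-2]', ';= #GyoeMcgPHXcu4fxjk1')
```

The pattern matches one or more of a word character, then a word character; then a word character, then exactly 3 of a word character, then one or more of a non-whitespace character; then the literal 'u4', then exactly 4 of any character, then a character in [0-2].
Matches to split on: at [4:22] → 'GyoeMcgPHXcu4fxjk1'.
The string is cut at each match, leaving 2 pieces.

[';= #', '']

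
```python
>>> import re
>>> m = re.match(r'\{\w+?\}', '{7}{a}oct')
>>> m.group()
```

'{7}'

`match` is anchored at position 0; if the pattern doesn't fit there, it returns None.
The match spans [0:3] → '{7}'.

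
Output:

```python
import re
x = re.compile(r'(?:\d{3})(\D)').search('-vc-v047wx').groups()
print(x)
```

('w',)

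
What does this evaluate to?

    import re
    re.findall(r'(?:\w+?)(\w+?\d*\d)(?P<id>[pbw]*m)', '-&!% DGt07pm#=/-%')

[('Gt07', 'pm')]

Pattern: one or more of a word character (lazy) (non-capturing group); then one or more of a word character (lazy), then zero or more of a digit, then a digit (captured); then zero or more of one of [pbw], then a literal 'm' (captured as 'id').
Because the quantifier is non-greedy, it stops expanding at the earliest point where the rest of the pattern can succeed.
Matches: at [5:12] match 'DGt07pm', groups = ('Gt07', 'pm').
2 groups means the one result is a tuple of 2 captured strings — 1 here.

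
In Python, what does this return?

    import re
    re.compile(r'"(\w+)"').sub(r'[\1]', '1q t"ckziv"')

Matches: at [4:11] → '"ckziv"'.
The replacement refers to a captured group, so each match is rewritten using its own captured text.

'1q t[ckziv]'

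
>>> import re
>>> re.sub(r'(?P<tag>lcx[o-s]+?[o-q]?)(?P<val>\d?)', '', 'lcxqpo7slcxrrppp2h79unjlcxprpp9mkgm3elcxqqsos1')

'o7srppp2h79unjrpp9mkgm3esos1'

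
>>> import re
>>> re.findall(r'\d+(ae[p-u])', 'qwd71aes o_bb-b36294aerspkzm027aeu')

['aes', 'aer', 'aeu']

The pattern matches one or more of a digit; then the literal 'ae', then a character in [p-u] (captured).
Because there's exactly one group, `findall` drops the full match and keeps group 1 from each hit.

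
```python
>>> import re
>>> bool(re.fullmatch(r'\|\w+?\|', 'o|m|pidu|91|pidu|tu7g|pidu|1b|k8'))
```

For `fullmatch`, every character of the input must be accounted for by the pattern.
Here the string isn't matched end-to-end, so the call returns None, and `bool(None)` is False.

False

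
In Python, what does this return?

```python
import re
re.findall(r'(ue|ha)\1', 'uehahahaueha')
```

['ha']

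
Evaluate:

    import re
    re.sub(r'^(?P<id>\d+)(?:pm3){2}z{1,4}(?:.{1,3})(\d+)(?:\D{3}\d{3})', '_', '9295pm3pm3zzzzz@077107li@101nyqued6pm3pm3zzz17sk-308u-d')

Each match is replaced by '_'.

'_nyqued6pm3pm3zzz17sk-308u-d'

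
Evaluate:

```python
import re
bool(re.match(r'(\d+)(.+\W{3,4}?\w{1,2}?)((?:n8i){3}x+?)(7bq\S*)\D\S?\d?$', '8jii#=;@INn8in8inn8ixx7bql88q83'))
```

Pattern: one or more of a digit (captured); then one or more of any character, then 3 to 4 of a non-word character (lazy), then 1 to 2 of a word character (lazy) (captured); then the literal 'n8i' repeated 3 times, then one or more of a literal 'x' (lazy) (captured); then the literal '7bq', then zero or more of a non-whitespace character (captured); then a non-digit, then optionally a non-whitespace character, then optionally a digit; then anchored at the end.
`re.match` won't scan ahead — the pattern has to work from the very first character.
Here position 0 doesn't satisfy it, so the call returns None, and `bool(None)` is False.

False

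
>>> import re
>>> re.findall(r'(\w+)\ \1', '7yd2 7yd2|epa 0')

['7yd2']

`\1` is not a pattern — it's the concrete string captured by group 1, re-applied verbatim.
With a single group, `findall` returns only what that group captured — 1 item.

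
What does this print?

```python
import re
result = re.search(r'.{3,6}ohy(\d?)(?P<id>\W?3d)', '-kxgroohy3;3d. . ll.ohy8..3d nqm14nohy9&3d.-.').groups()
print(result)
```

('3', ';3d')

The match spans [0:13] → '-kxgroohy3;3d'.
Captured: group 1 = '3', group 2 = ';3d'.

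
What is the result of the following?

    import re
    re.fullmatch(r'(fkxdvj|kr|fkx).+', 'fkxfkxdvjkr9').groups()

The match spans [0:12] → 'fkxfkxdvjkr9'.
Captured: group 1 = 'fkx'.

('fkx',)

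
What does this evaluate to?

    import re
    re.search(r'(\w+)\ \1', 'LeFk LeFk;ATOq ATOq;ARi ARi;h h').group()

After group 1 captures some text, `\1` only succeeds where that same text appears again.
The match spans [0:9] → 'LeFk LeFk'.

'LeFk LeFk'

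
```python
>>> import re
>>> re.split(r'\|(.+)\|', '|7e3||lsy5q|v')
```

Matches to split on: at [0:12] → '|7e3||lsy5q|'.
The group in the pattern means `split` returns the separators' captures alongside the pieces.

['', '7e3||lsy5q', 'v']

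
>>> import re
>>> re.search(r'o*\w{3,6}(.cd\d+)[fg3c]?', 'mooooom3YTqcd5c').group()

'ooooom3YTqcd5c'

Pattern: zero or more of a literal 'o', then 3 to 6 of a word character; then any character, then the literal 'cd', then one or more of a digit (captured); then optionally one of [fg3c].
`search` walks the string left to right and returns the first match it finds.
The match spans [1:15] → 'ooooom3YTqcd5c'.
Captured: group 1 = 'qcd5'.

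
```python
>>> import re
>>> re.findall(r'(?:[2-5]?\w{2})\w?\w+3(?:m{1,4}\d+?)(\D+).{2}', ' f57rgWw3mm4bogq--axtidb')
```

['bogq--axti']

The pattern matches optionally a character in [2-5], then exactly 2 of a word character (non-capturing group); then optionally a word character, then one or more of a word character, then the literal '3'; then 1 to 4 of the literal 'm', then one or more of a digit (lazy) (non-capturing group); then one or more of a non-digit (captured); then exactly 2 of any character.
Walking the string: at [1:24] match 'f57rgWw3mm4bogq--axtidb', group 1 = 'bogq--axti'.
`findall` collects group 1 from the one match (1 total).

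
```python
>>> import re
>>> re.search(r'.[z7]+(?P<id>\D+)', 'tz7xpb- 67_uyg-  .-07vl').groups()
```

This matches any character, then one or more of one of [z7]; then one or more of a non-digit (captured as 'id').
`re.search` scans for the first position where the pattern succeeds.
The match spans [0:8] → 'tz7xpb- '.
Captured: group 1 = 'xpb- '.

('xpb- ',)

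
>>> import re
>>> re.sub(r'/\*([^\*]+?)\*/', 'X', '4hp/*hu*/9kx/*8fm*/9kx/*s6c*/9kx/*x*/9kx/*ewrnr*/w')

`sub` substitutes 'X' at each match site.

'4hpX9kxX9kxX9kxX9kxXw'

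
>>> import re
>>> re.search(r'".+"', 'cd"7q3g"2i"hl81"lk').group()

'"7q3g"2i"hl81"'

The match spans [2:16] → '"7q3g"2i"hl81"'.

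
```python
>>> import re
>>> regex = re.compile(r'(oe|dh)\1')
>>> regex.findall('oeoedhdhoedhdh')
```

`\1` is not a pattern — it's the concrete string captured by group 1, re-applied verbatim.
Scanning left to right: at [0:4] match 'oeoe', group 1 = 'oe'; at [4:8] match 'dhdh', group 1 = 'dh'; at [10:14] match 'dhdh', group 1 = 'dh'.
With a single group, `findall` returns only what that group captured — 3 items.

['oe', 'dh', 'dh']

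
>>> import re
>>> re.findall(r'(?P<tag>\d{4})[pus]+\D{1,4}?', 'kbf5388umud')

['5388']

The pattern matches exactly 4 of a digit (captured as 'tag'); then one or more of one of [pus]; then 1 to 4 of a non-digit (lazy).
Scanning left to right: at [3:9] match '5388um', group 1 = '5388'.
`findall` collects group 1 from the one match (1 total).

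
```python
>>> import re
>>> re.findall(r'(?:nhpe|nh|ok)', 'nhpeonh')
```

Branches in `(...|...)` are attempted left-to-right; the first branch that allows the whole pattern to succeed is taken.
Matches: at [0:4] → 'nhpe'; at [5:7] → 'nh'.
`findall` yields the raw match text (2 of them) because the pattern has no groups.

['nhpe', 'nh']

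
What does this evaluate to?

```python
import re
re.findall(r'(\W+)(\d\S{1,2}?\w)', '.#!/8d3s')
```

The pattern matches one or more of a non-word character (captured); then a digit, then 1 to 2 of a non-whitespace character (lazy), then a word character (captured).
A non-greedy quantifier consumes as few characters as it can — just enough that the remainder of the pattern still matches from where it stops; whatever follows it matches normally.
Walking the string: at [0:7] match '.#!/8d3', groups = ('.#!/', '8d3').
2 groups means the one result is a tuple of 2 captured strings — 1 here.

[('.#!/', '8d3')]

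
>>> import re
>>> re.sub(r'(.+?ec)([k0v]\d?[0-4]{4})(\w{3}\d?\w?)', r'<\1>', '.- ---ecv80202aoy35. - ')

'<.- ---ec>. - '

This matches one or more of any character (lazy), then the literal 'ec' (captured); then one of [k0v], then optionally a digit, then exactly 4 of a character in [0-4] (captured); then exactly 3 of a word character, then optionally a digit, then optionally a word character (captured).
Matches: at [0:19] → '.- ---ecv80202aoy35'.
The replacement refers to a captured group, so each match is rewritten using its own captured text.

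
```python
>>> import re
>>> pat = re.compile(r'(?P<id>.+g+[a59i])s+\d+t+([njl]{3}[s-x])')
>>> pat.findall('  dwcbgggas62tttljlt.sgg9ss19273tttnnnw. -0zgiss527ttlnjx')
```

With 2 capturing groups, `findall` returns a 2-tuple per match.

[('  dwcbgggas62tttljlt.sgg9ss19273tttnnnw. -0zgi', 'lnjx')]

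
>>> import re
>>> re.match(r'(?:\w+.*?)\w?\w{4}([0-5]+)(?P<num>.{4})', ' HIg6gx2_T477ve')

None

`re.match` won't scan ahead — the pattern has to work from the very first character.
Here the pattern fails at index 0, so the call returns None.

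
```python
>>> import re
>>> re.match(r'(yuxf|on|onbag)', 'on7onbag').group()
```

With `match`, the pattern is implicitly anchored at the beginning.
The match spans [0:2] → 'on'.
Captured: group 1 = 'on'.

'on'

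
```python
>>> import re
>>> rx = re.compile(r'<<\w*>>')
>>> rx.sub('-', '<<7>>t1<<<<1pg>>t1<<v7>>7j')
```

Matches: at [0:5] → '<<7>>'; at [9:16] → '<<1pg>>'; at [18:24] → '<<v7>>'.
`sub` substitutes '-' at each match site.

'-t1<<-t1-7j'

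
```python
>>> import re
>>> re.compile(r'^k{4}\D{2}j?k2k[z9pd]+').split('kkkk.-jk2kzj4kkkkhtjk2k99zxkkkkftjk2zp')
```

['', 'j4kkkkhtjk2k99zxkkkkftjk2zp']

Pattern: anchored at the start of the string; then exactly 4 of the literal 'k', then exactly 2 of a non-digit, then optionally the literal 'j'; then the literal 'k2k', then one or more of one of [z9pd].
Matches to split on: at [0:11] → 'kkkk.-jk2kz'.
The string is cut at each match, leaving 2 pieces.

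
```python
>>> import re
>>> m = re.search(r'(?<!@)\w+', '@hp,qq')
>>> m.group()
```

'p'

Because the assertion is negative and zero-width, positions next to the forbidden text are skipped.
The match spans [2:3] → 'p'.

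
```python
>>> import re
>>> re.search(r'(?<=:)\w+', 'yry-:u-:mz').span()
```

(5, 6)

The `(?=…)`/`(?<=…)` assertion just peeks at neighbouring text; it doesn't advance the match position.
`re.search` tries every starting position until one works.
The match spans [5:6] → 'u'.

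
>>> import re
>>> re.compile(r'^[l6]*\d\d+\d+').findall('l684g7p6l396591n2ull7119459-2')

Pattern: anchored at the start of the string; then zero or more of one of [l6], then a digit, then one or more of a digit; then one or more of a digit.
Scanning left to right: at [0:4] → 'l684'.
With no groups in the pattern, `findall` gives back each whole match — 1 here.

['l684']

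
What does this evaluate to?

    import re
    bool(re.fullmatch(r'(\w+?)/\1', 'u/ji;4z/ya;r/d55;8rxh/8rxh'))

False

`\1` has to match the exact text group 1 already captured.
`re.fullmatch` is like wrapping the pattern in `^…$` (in single-line mode).
Here there's no way to consume every character, so the call returns None, and `bool(None)` is False.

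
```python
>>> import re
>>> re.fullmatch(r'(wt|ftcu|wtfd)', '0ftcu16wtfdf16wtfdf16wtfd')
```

None

`fullmatch` succeeds only if the pattern covers the string from start to end.
Here the pattern can't cover the whole string, so the call returns None.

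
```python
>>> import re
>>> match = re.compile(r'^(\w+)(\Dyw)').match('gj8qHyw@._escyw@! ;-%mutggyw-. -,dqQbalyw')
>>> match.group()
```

'gj8qHyw'

This matches anchored at the start of the string; then one or more of a word character (captured); then a non-digit, then the literal 'yw' (captured).
`match` is anchored at position 0; if the pattern doesn't fit there, it returns None.
The match spans [0:7] → 'gj8qHyw'.
Captured: group 1 = 'gj8q', group 2 = 'Hyw'.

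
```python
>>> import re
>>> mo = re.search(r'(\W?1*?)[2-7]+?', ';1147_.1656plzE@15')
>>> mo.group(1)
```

The match spans [0:4] → ';114'.
Captured: group 1 = ';11'.

';11'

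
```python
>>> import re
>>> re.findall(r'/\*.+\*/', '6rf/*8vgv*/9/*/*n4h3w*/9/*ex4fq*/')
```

['/*8vgv*/9/*/*n4h3w*/9/*ex4fq*/']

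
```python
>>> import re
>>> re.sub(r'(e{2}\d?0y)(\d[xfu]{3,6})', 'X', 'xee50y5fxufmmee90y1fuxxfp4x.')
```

The pattern matches exactly 2 of a literal 'e', then optionally a digit, then the literal '0y' (captured); then a digit, then 3 to 6 of one of [xfu] (captured).
Matches: at [1:11] → 'ee50y5fxuf'; at [13:24] → 'ee90y1fuxxf'.
Every occurrence is swapped for 'X'.

'xXmmXp4x.'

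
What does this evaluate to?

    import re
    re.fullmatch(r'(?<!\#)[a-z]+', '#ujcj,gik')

None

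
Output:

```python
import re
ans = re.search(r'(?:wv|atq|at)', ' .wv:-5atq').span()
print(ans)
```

The match spans [2:4] → 'wv'.

(2, 4)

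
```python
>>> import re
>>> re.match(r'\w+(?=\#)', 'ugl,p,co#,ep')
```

None

`re.match` won't scan ahead — the pattern has to work from the very first character.
Here position 0 doesn't satisfy it, so the call returns None.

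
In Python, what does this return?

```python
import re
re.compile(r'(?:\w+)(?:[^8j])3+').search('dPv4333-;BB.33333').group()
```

Pattern: one or more of a word character (non-capturing group); then any character except [8j] (non-capturing group); then one or more of a literal '3'.
`re.search` scans for the first position where the pattern succeeds.
The match spans [0:7] → 'dPv4333'.

'dPv4333'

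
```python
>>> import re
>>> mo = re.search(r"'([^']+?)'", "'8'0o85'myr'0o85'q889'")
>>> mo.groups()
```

('8',)

`re.search` scans for the first position where the pattern succeeds.
The match spans [0:3] → "'8'".
Captured: group 1 = '8'.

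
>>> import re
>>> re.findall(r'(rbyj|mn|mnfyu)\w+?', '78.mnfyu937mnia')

['mn', 'mn']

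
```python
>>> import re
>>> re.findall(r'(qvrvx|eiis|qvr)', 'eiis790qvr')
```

Walking the string: at [0:4] match 'eiis', group 1 = 'eiis'; at [7:10] match 'qvr', group 1 = 'qvr'.
One capturing group, so `findall` returns just the captured substring from each match — 2 in all.

['eiis', 'qvr']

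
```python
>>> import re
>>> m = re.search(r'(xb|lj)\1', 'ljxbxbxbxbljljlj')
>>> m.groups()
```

The match spans [2:6] → 'xbxb'.
Captured: group 1 = 'xb'.

('xb',)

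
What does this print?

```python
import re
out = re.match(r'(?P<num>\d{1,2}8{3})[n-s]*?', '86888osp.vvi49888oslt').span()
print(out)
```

(0, 5)

`re.match` won't scan ahead — the pattern has to work from the very first character.
The match spans [0:5] → '86888'.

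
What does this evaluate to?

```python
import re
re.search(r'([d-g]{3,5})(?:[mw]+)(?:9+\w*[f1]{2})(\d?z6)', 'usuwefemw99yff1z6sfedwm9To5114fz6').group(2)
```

'z6'

The match spans [4:17] → 'efemw99yff1z6'.
Captured: group 1 = 'efe', group 2 = 'z6'.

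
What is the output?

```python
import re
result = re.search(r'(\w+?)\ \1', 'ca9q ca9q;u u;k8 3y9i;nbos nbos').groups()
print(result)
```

`\1` is not a pattern — it's the concrete string captured by group 1, re-applied verbatim.
`search` walks the string left to right and returns the first match it finds.
The match spans [0:9] → 'ca9q ca9q'.
Captured: group 1 = 'ca9q'.

('ca9q',)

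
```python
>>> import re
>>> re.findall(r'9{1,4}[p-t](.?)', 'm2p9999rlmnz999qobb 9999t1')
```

['l', 'o', '1']

The pattern matches 1 to 4 of a literal '9'; then a character in [p-t]; then optionally any character (captured).
Scanning left to right: at [3:9] match '9999rl', group 1 = 'l'; at [12:17] match '999qo', group 1 = 'o'; at [20:26] match '9999t1', group 1 = '1'.
One capturing group, so `findall` returns just the captured substring from each match — 3 in all.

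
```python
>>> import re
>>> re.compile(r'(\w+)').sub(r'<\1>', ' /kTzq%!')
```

' /<kTzq>%!'

The pattern matches one or more of a word character (captured).
Matches: at [2:6] → 'kTzq'.
The replacement refers to a captured group, so each match is rewritten using its own captured text.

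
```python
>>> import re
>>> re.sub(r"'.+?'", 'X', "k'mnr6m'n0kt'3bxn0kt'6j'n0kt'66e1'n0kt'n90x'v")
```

The `?` after the quantifier makes it lazy — it takes as little as possible before letting the rest of the pattern try.
Each match is replaced by 'X'.

"kXn0ktX6jX66e1Xn90x'v"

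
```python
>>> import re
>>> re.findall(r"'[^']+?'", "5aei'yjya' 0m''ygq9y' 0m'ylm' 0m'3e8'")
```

Scanning left to right: at [4:10] → "'yjya'"; at [14:21] → "'ygq9y'"; at [24:29] → "'ylm'"; at [32:37] → "'3e8'".
No capturing groups, so `findall` returns the 4 full match strings.

["'yjya'", "'ygq9y'", "'ylm'", "'3e8'"]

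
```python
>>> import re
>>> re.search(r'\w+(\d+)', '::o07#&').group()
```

'o07'

This matches one or more of a word character; then one or more of a digit (captured).
`re.search` scans for the first position where the pattern succeeds.
The match spans [2:5] → 'o07'.
Captured: group 1 = '7'.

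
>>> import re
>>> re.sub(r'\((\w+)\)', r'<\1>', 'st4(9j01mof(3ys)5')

Matches: at [11:16] → '(3ys)'.
Each match is replaced using the text its own group 1 captured.

'st4(9j01mof<3ys>5'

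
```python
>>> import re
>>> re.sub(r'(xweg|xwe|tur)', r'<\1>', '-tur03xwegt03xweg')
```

Alternation tries branches left to right and keeps the first one that lets the overall match succeed at that position.
Matches: at [1:4] → 'tur'; at [6:10] → 'xweg'; at [13:17] → 'xweg'.
Each match is replaced using the text its own group 1 captured.

'-<tur>03<xweg>t03<xweg>'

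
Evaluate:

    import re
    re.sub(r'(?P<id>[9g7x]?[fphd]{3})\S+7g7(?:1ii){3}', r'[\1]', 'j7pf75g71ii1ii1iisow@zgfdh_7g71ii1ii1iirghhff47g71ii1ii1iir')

The pattern matches optionally one of [9g7x], then exactly 3 of one of [fphd] (captured as 'id'); then one or more of a non-whitespace character, then the literal '7g7', then the literal '1ii' repeated 3 times.
Matches: at [22:58] → 'gfdh_7g71ii1ii1iirghhff47g71ii1ii1ii'.
`\1` in the replacement pulls in group 1's text for each match.

'j7pf75g71ii1ii1iisow@z[gfdh]r'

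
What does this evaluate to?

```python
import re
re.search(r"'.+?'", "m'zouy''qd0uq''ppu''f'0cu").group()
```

"'zouy'"

With the lazy modifier that quantifier settles for the fewest repetitions that let the rest of the pattern succeed (the atoms after it are unaffected and can still be greedy).
Unlike `match`, `search` isn't anchored — it looks for the pattern anywhere in the string.
The match spans [1:7] → "'zouy'".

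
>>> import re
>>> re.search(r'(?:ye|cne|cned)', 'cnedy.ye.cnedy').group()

Alternation isn't longest-match — the leftmost alternative that fits at this position is chosen.
`re.search` tries every starting position until one works.
The match spans [0:3] → 'cne'.

'cne'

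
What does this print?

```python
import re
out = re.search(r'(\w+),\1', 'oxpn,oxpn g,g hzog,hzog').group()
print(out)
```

oxpn,oxpn

`\1` is not a pattern — it's the concrete string captured by group 1, re-applied verbatim.
`search` walks the string left to right and returns the first match it finds.
The match spans [0:9] → 'oxpn,oxpn'.
Captured: group 1 = 'oxpn'.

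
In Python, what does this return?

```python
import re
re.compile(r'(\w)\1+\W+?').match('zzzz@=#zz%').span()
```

(0, 5)

`match` is anchored at position 0; if the pattern doesn't fit there, it returns None.
The match spans [0:5] → 'zzzz@'.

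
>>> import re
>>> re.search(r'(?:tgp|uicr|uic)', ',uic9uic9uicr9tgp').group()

'uic'

The match spans [1:4] → 'uic'.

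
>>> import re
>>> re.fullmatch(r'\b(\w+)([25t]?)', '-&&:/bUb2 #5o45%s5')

None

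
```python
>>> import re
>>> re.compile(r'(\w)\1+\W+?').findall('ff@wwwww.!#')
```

A backreference is literal: `\1` must see the identical characters the first group matched.
One capturing group, so `findall` returns just the captured substring from each match — 2 in all.

['f', 'w']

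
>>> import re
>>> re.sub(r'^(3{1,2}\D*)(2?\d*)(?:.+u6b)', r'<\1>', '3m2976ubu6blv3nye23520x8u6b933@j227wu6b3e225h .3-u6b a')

'<3m> a'

Pattern: anchored at the start of the string; then 1 to 2 of the literal '3', then zero or more of a non-digit (captured); then optionally a literal '2', then zero or more of a digit (captured); then one or more of any character, then the literal 'u6b' (non-capturing group).
Matches: at [0:52] → '3m2976ubu6blv3nye23520x8u6b933@j227wu6b3e225h .3-u6b'.
`\1` in the replacement pulls in group 1's text for each match.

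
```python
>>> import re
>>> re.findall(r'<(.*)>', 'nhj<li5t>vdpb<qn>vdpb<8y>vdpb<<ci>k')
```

['li5t>vdpb<qn>vdpb<8y>vdpb<<ci']

Walking the string: at [3:34] match '<li5t>vdpb<qn>vdpb<8y>vdpb<<ci>', group 1 = 'li5t>vdpb<qn>vdpb<8y>vdpb<<ci'.
`findall` collects group 1 from the one match (1 total).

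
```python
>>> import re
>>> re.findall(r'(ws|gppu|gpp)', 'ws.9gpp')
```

['ws', 'gpp']

Scanning left to right: at [0:2] match 'ws', group 1 = 'ws'; at [4:7] match 'gpp', group 1 = 'gpp'.
One capturing group, so `findall` returns just the captured substring from each match — 2 in all.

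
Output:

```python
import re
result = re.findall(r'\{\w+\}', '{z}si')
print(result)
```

['{z}']

No capturing groups, so `findall` returns the 1 full match string.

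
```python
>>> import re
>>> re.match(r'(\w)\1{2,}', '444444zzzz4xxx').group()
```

'444444'

With `match`, the pattern is implicitly anchored at the beginning.
The match spans [0:6] → '444444'.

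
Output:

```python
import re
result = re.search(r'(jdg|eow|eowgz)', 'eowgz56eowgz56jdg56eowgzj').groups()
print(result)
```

The regex engine tests alternatives in the order written; an earlier branch that matches wins even if a later one would match more.
`re.search` scans for the first position where the pattern succeeds.
The match spans [0:3] → 'eow'.
Captured: group 1 = 'eow'.

('eow',)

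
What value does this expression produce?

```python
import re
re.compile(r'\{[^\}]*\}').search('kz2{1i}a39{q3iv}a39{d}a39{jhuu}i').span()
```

(3, 7)

The match spans [3:7] → '{1i}'.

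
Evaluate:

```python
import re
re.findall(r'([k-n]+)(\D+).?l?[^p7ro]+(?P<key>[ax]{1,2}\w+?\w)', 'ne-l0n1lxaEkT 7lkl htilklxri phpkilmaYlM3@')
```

The pattern matches one or more of a character in [k-n] (captured); then one or more of a non-digit (captured); then optionally any character, then optionally the literal 'l', then one or more of any character except [p7ro]; then 1 to 2 of one of [ax], then one or more of a word character (lazy), then a word character (captured as 'key').
Lazy quantifiers expand one character at a time until the remainder of the pattern can match.
Scanning left to right: at [0:12] match 'ne-l0n1lxaEk', groups = ('n', 'e-l', 'aEk'); at [15:39] match 'lkl htilklxri phpkilmaYl', groups = ('lkl', ' htilklxri phpkil', 'aYl').
With 3 capturing groups, `findall` returns a 3-tuple per match.

[('n', 'e-l', 'aEk'), ('lkl', ' htilklxri phpkil', 'aYl')]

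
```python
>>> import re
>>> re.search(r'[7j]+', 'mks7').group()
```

'7'

The match spans [3:4] → '7'.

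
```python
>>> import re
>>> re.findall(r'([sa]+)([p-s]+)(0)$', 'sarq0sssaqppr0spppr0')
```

[('s', 'pppr', '0')]

The pattern matches one or more of one of [sa] (captured); then one or more of a character in [p-s] (captured); then a literal '0' (captured); then anchored at the end.
Walking the string: at [14:20] match 'spppr0', groups = ('s', 'pppr', '0').
3 groups means the one result is a tuple of 3 captured strings — 1 here.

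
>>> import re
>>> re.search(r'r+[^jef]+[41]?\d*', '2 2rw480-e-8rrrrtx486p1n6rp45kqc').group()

The pattern matches one or more of a literal 'r', then one or more of any character except [jef]; then optionally one of [41], then zero or more of a digit.
Unlike `match`, `search` isn't anchored — it looks for the pattern anywhere in the string.
The match spans [3:9] → 'rw480-'.

'rw480-'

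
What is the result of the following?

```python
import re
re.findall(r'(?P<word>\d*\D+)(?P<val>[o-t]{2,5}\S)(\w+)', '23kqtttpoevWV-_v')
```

[('23kqttt', 'poe', 'vWV')]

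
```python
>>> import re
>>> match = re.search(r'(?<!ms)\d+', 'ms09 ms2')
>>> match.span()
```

The negative lookaround is zero-width — it rules out positions where the adjacent text would match, without consuming anything.
The match spans [3:4] → '9'.

(3, 4)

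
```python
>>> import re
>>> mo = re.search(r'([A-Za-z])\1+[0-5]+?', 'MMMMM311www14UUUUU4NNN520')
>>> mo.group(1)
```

'M'

`\1` is not a pattern — it's the concrete string captured by group 1, re-applied verbatim.
`re.search` tries every starting position until one works.
The match spans [0:6] → 'MMMMM3'.
Captured: group 1 = 'M'.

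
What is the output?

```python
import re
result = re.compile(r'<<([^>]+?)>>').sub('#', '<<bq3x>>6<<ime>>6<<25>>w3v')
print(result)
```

#6#6#w3v

Matches: at [0:8] → '<<bq3x>>'; at [9:16] → '<<ime>>'; at [17:23] → '<<25>>'.
`sub` substitutes '#' at each match site.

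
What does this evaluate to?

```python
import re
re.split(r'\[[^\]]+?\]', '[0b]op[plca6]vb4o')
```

['', 'op', 'vb4o']

`split` removes every match and returns the 3 fragments in between.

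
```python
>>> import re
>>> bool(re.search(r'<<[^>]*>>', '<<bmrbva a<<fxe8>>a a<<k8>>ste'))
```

`search` walks the string left to right and returns the first match it finds.
The match spans [0:18] → '<<bmrbva a<<fxe8>>'.

True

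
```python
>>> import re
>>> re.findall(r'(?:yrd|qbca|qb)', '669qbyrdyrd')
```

['qb', 'yrd', 'yrd']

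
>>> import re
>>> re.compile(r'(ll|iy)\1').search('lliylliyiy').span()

(6, 10)

`\1` is not a pattern — it's the concrete string captured by group 1, re-applied verbatim.
`re.search` tries every starting position until one works.
The match spans [6:10] → 'iyiy'.
Captured: group 1 = 'iy'.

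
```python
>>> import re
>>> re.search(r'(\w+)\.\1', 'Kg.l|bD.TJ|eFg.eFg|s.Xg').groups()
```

('eFg',)

`\1` is not a pattern — it's the concrete string captured by group 1, re-applied verbatim.
Unlike `match`, `search` isn't anchored — it looks for the pattern anywhere in the string.
The match spans [11:18] → 'eFg.eFg'.
Captured: group 1 = 'eFg'.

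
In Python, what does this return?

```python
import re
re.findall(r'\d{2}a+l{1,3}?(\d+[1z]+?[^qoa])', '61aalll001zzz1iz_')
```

Pattern: exactly 2 of a digit, then one or more of the literal 'a', then 1 to 3 of a literal 'l' (lazy); then one or more of a digit, then one or more of one of [1z] (lazy), then any character except [qoa] (captured).
A `+?`/`*?`/`{m,n}?` starts at its minimum and grows only as far as needed for what follows to match.
Scanning left to right: at [0:12] match '61aalll001zz', group 1 = '001zz'.
One capturing group, so `findall` returns just the captured substring from the one match — 1 in all.

['001zz']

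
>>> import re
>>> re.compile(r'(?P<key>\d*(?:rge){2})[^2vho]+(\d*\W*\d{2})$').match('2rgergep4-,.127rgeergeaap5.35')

None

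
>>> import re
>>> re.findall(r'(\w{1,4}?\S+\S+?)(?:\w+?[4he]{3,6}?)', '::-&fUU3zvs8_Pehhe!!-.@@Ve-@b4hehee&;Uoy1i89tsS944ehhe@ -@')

['fUU3zvs8_Pehhe!!-.@@Ve-@b4hehee&;Uoy1i89tsS944']

This matches 1 to 4 of a word character (lazy), then one or more of a non-whitespace character, then one or more of a non-whitespace character (lazy) (captured); then one or more of a word character (lazy), then 3 to 6 of one of [4he] (lazy) (non-capturing group).
Because there's exactly one group, `findall` drops the full match and keeps group 1 from the one hit.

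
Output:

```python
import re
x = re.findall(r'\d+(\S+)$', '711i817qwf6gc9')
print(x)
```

The pattern matches one or more of a digit; then one or more of a non-whitespace character (captured); then anchored at the end.
Matches: at [0:14] match '711i817qwf6gc9', group 1 = 'i817qwf6gc9'.
`findall` collects group 1 from the one match (1 total).

['i817qwf6gc9']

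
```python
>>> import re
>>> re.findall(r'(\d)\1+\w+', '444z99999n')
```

`\1` has to match the exact text group 1 already captured.
`findall` collects group 1 from the one match (1 total).

['4']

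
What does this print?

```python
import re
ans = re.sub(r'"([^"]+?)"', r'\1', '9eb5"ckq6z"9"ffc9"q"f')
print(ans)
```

9eb5ckq6z9ffc9q"f

Matches: at [4:11] → '"ckq6z"'; at [12:18] → '"ffc9"'.
Each match is replaced using the text its own group 1 captured.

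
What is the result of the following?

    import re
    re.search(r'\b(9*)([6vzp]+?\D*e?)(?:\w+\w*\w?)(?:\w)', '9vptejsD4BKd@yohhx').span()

The pattern matches a word boundary (`\b`, zero-width); then zero or more of a literal '9' (captured); then one or more of one of [6vzp] (lazy), then zero or more of a non-digit, then optionally a literal 'e' (captured); then one or more of a word character, then zero or more of a word character, then optionally a word character (non-capturing group); then a word character (non-capturing group).
`re.search` scans for the first position where the pattern succeeds.
The match spans [0:12] → '9vptejsD4BKd'.
Captured: group 1 = '9', group 2 = 'vptejsD'.

(0, 12)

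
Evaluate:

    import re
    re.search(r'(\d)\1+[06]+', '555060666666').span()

(0, 12)

After group 1 captures some text, `\1` only succeeds where that same text appears again.
`re.search` scans for the first position where the pattern succeeds.
The match spans [0:12] → '555060666666'.
Captured: group 1 = '5'.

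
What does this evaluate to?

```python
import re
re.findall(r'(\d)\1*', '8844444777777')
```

['8', '4', '7']

After group 1 captures some text, `\1` only succeeds where that same text appears again.
Scanning left to right: at [0:2] match '88', group 1 = '8'; at [2:7] match '44444', group 1 = '4'; at [7:13] match '777777', group 1 = '7'.
With a single group, `findall` returns only what that group captured — 3 items.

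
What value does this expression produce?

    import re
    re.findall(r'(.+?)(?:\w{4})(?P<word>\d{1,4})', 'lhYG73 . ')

[('l', '3')]

`findall` packs the 2 group values into a tuple for every match.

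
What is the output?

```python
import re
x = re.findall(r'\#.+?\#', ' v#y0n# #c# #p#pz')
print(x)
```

['#y0n#', '#c#', '#p#']

Because the quantifier is non-greedy, it stops expanding at the earliest point where the rest of the pattern can succeed.
Scanning left to right: at [2:7] → '#y0n#'; at [8:11] → '#c#'; at [12:15] → '#p#'.
`findall` yields the raw match text (3 of them) because the pattern has no groups.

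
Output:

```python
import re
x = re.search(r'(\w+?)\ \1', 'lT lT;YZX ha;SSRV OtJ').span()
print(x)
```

(0, 5)

A backreference is literal: `\1` must see the identical characters the first group matched.
The match spans [0:5] → 'lT lT'.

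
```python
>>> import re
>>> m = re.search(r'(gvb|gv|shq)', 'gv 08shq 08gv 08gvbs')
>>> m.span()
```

`re.search` tries every starting position until one works.
The match spans [0:2] → 'gv'.
Captured: group 1 = 'gv'.

(0, 2)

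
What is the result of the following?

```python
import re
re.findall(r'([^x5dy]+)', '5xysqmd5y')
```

['sqm']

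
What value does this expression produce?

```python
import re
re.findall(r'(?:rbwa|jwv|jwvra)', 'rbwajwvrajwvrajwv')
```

['rbwa', 'jwv', 'jwv', 'jwv']

Branches in `(...|...)` are attempted left-to-right; the first branch that allows the whole pattern to succeed is taken.
Matches: at [0:4] → 'rbwa'; at [4:7] → 'jwv'; at [9:12] → 'jwv'; at [14:17] → 'jwv'.
With no groups in the pattern, `findall` gives back each whole match — 4 here.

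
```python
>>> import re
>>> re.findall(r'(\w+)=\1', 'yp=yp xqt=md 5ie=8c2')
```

`\1` has to match the exact text group 1 already captured.
With a single group, `findall` returns only what that group captured — 1 item.

['yp']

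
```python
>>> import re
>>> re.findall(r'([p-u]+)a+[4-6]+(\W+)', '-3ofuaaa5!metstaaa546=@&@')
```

The pattern matches one or more of a character in [p-u] (captured); then one or more of a literal 'a', then one or more of a character in [4-6]; then one or more of a non-word character (captured).
`findall` packs the 2 group values into a tuple for every match.

[('u', '!'), ('tst', '=@&@')]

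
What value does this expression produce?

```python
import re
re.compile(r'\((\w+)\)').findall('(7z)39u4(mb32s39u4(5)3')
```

['7z', '5']

`findall` collects group 1 from each match (2 total).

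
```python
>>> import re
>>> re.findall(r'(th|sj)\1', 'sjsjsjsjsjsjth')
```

The backreference `\1` re-matches whatever the first group consumed, character for character.
`findall` collects group 1 from each match (3 total).

['sj', 'sj', 'sj']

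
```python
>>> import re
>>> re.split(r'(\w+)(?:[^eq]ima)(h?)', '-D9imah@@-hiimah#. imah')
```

['-', 'D', 'h', '@@-', 'h', 'h', '#. imah']

With a capturing group present, the delimiter's captured portion is kept in the result list.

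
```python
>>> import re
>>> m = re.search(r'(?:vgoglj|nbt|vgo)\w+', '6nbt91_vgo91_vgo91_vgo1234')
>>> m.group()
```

`re.search` scans for the first position where the pattern succeeds.
The match spans [1:26] → 'nbt91_vgo91_vgo91_vgo1234'.

'nbt91_vgo91_vgo91_vgo1234'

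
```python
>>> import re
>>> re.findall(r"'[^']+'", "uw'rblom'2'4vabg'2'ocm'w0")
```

["'rblom'", "'4vabg'", "'ocm'"]

Scanning left to right: at [2:9] → "'rblom'"; at [10:17] → "'4vabg'"; at [18:23] → "'ocm'".
Since nothing is captured, `findall` lists the 3 matched substrings directly.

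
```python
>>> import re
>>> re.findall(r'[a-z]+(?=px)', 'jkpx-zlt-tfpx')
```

The lookaround is zero-width — it requires the adjacent text to match without consuming it, so the asserted text isn't part of the match.
Scanning left to right: at [0:2] → 'jk'; at [9:11] → 'tf'.
`findall` yields the raw match text (2 of them) because the pattern has no groups.

['jk', 'tf']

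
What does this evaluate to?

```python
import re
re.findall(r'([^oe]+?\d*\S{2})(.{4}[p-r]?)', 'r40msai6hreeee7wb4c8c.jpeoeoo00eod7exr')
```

[('r40ms', 'ai6hr'), ('7wb', '4c8c'), ('.jp', 'eoeo'), ('00eo', 'd7exr')]

This matches one or more of any character except [oe] (lazy), then zero or more of a digit, then exactly 2 of a non-whitespace character (captured); then exactly 4 of any character, then optionally a character in [p-r] (captured).
Walking the string: at [0:10] match 'r40msai6hr', groups = ('r40ms', 'ai6hr'); at [14:21] match '7wb4c8c', groups = ('7wb', '4c8c'); at [21:28] match '.jpeoeo', groups = ('.jp', 'eoeo'); at [29:38] match '00eod7exr', groups = ('00eo', 'd7exr').
Multiple groups make `findall` return tuples — one 2-tuple for each match.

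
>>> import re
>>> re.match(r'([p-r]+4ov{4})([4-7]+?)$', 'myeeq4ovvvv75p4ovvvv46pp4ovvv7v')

Pattern: one or more of a character in [p-r], then the literal '4o', then exactly 4 of the literal 'v' (captured); then one or more of a character in [4-7] (lazy) (captured); then anchored at the end.
`match` is anchored at position 0; if the pattern doesn't fit there, it returns None.
Here position 0 doesn't satisfy it, so the call returns None.

None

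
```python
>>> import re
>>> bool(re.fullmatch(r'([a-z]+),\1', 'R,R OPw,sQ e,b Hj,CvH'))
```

The backreference `\1` re-matches whatever the first group consumed, character for character.
`re.fullmatch` is like wrapping the pattern in `^…$` (in single-line mode).
Here the string isn't matched end-to-end, so the call returns None, and `bool(None)` is False.

False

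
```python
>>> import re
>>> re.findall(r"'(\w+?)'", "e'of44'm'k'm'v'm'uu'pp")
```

['of44', 'k', 'v', 'uu']

Matches: at [1:7] match "'of44'", group 1 = 'of44'; at [8:11] match "'k'", group 1 = 'k'; at [12:15] match "'v'", group 1 = 'v'; at [16:20] match "'uu'", group 1 = 'uu'.
With a single group, `findall` returns only what that group captured — 4 items.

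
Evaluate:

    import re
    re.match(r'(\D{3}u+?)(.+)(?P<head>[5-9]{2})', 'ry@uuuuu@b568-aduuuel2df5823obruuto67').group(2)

The match spans [0:37] → 'ry@uuuuu@b568-aduuuel2df5823obruuto67'.
Captured: group 1 = 'ry@u', group 2 = 'uuuu@b568-aduuuel2df5823obruuto', group 3 = '67'.

'uuuu@b568-aduuuel2df5823obruuto'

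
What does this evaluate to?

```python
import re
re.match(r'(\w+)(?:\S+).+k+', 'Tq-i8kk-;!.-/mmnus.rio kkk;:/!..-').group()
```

This matches one or more of a word character (captured); then one or more of a non-whitespace character (non-capturing group); then one or more of any character, then one or more of a literal 'k'.
`re.match` only tries the pattern at the start of the string.
The match spans [0:26] → 'Tq-i8kk-;!.-/mmnus.rio kkk'.
Captured: group 1 = 'Tq'.

'Tq-i8kk-;!.-/mmnus.rio kkk'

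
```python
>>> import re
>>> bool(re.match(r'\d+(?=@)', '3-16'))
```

With `match`, the pattern is implicitly anchored at the beginning.
Here position 0 doesn't satisfy it, so the call returns None, and `bool(None)` is False.

False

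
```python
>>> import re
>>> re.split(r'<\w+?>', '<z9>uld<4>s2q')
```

Each match becomes a cut point; 3 segments remain.

['', 'uld', 's2q']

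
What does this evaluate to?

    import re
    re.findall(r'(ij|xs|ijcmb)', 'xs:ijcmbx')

Branches in `(...|...)` are attempted left-to-right; the first branch that allows the whole pattern to succeed is taken.
Matches: at [0:2] match 'xs', group 1 = 'xs'; at [3:5] match 'ij', group 1 = 'ij'.
`findall` collects group 1 from each match (2 total).

['xs', 'ij']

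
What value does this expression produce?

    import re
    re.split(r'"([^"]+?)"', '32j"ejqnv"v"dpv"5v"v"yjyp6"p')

['32j', 'ejqnv', 'v', 'dpv', '5v', 'v', 'yjyp6"p']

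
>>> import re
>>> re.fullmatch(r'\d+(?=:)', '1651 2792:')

The lookaround is zero-width — it requires the adjacent text to match without consuming it, so the asserted text isn't part of the match.
`fullmatch` succeeds only if the pattern covers the string from start to end.
Here the string isn't matched end-to-end, so the call returns None.

None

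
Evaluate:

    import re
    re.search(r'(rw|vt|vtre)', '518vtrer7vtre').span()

(3, 5)

`|` is ordered: at each position the engine commits to the first alternative that works.
`search` walks the string left to right and returns the first match it finds.
The match spans [3:5] → 'vt'.
Captured: group 1 = 'vt'.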